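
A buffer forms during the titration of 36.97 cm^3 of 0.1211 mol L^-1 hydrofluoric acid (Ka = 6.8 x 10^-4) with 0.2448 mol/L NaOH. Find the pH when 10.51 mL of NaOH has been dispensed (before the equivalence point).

3.30

Initial n(HF) = 0.1211 x 0.03697 = 0.004477 mol.
n(NaOH) added = 0.2448 x 0.01051 = 0.002573 mol, converting that many moles of HF to F-.
Remaining n(HF) = 0.001904 mol; n(F-) = 0.002573 mol.
By Henderson-Hasselbalch, pH = pKa + log([A^-]/[HA]) = 3.17 + log(0.002573/0.001904) = 3.17 + (+0.13) = 3.30.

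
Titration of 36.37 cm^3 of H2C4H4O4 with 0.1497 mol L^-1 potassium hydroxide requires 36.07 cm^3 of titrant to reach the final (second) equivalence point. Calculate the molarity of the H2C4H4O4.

n(KOH) = 0.1497 x 0.03607 = 0.005400 mol.
At the final (second) equivalence point, 2 mol OH^- react per mol H2C4H4O4, so n(H2C4H4O4) = 0.005400 / 2 = 0.002700 mol.
[H2C4H4O4] = 0.002700 / 0.03637 L = 0.0742 M.

0.0742 M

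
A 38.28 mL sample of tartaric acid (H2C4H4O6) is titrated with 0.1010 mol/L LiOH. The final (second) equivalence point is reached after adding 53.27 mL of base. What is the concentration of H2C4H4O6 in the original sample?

0.0703 M

n(LiOH) = 0.1010 x 0.05327 = 0.005380 mol.
At the final (second) equivalence point, 2 mol OH^- react per mol H2C4H4O6, so n(H2C4H4O6) = 0.005380 / 2 = 0.002690 mol.
[H2C4H4O6] = 0.002690 / 0.03828 L = 0.0703 M.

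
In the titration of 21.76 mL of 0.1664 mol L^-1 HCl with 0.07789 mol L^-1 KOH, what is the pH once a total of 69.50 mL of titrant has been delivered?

n(acid) = 0.1664 x 0.02176 = 0.003621 mol; n(KOH) added = 0.07789 x 0.06950 = 0.005413 mol.
Base is in excess by 0.005413 - 0.003621 = 0.001792 mol in a total volume of 0.09126 L.
[OH^-] = 0.001792/0.09126 = 0.01964 M, so pOH = 1.71 and pH = 14.00 - 1.71 = 12.29.

12.29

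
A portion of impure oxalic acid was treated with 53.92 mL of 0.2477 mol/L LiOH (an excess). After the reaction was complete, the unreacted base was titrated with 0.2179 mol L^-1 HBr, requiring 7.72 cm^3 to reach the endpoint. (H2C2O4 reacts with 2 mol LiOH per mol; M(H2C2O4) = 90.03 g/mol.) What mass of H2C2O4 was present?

0.525 g

Total n(LiOH) added = 0.2477 x 0.05392 = 0.01336 mol.
n(HBr) used = 0.2179 x 0.007720 = 0.001682 mol, which equals the excess n(LiOH).
So n(LiOH) consumed by the sample = 0.01336 - 0.001682 = 0.01167 mol.
n(H2C2O4) = 0.01167 / 2 = 0.005837 mol.
mass = 0.005837 mol x 90.03 g/mol = 0.525 g.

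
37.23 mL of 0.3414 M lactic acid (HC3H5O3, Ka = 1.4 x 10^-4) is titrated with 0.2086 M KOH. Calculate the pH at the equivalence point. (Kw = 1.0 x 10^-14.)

n(HC3H5O3) = 0.3414 x 0.03723 = 0.01271 mol; V(KOH) at equivalence = 0.01271/0.2086 = 0.06093 L.
At equivalence all the acid is converted to C3H5O3-; total volume = 0.03723 + 0.06093 = 0.09816 L, so [C3H5O3-] = 0.01271/0.09816 = 0.1295 M.
Kb = Kw/Ka = 1.0e-14 / 1.4 x 10^-4 = 7.14e-11.
[OH^-] = sqrt(Kb x [C3H5O3-]) = sqrt(7.14e-11 x 0.1295) = 3.04e-6 M.
pOH = 5.52, so pH = 14.00 - 5.52 = 8.48.

8.48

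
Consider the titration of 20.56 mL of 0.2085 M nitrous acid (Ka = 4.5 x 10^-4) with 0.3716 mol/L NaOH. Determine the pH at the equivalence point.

8.24

n(HNO2) = 0.2085 x 0.02056 = 0.004287 mol; V(NaOH) at equivalence = 0.004287/0.3716 = 0.01154 L.
At equivalence all the acid is converted to NO2-; total volume = 0.02056 + 0.01154 = 0.03210 L, so [NO2-] = 0.004287/0.03210 = 0.1336 M.
Kb = Kw/Ka = 1.0e-14 / 4.5 x 10^-4 = 2.22e-11.
[OH^-] = sqrt(Kb x [NO2-]) = sqrt(2.22e-11 x 0.1336) = 1.72e-6 M.
pOH = 5.76, so pH = 14.00 - 5.76 = 8.24.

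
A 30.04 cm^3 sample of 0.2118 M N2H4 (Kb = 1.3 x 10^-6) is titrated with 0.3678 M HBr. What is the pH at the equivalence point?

4.49

n(N2H4) = 0.2118 x 0.03004 = 0.006362 mol; V(HBr) at equivalence = 0.006362/0.3678 = 0.01730 L.
At equivalence the base is fully converted to N2H5+; total volume = 0.04734 L, so [N2H5+] = 0.006362/0.04734 = 0.1344 M.
Ka(N2H5+) = Kw/Kb = 1.0e-14 / 1.3 x 10^-6 = 7.69e-9.
[H^+] = sqrt(Ka x [N2H5+]) = sqrt(7.69e-9 x 0.1344) = 3.22e-5 M.
pH = -log(3.22e-5) = 4.49.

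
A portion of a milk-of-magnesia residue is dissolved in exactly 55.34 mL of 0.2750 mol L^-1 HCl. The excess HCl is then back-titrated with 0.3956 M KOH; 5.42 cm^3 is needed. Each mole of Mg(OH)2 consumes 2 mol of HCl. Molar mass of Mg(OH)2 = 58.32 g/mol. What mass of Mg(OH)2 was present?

0.381 g

Total n(HCl) added = 0.2750 x 0.05534 = 0.01522 mol.
n(KOH) used = 0.3956 x 0.005420 = 0.002144 mol, which equals the excess n(HCl).
So n(HCl) consumed by the sample = 0.01522 - 0.002144 = 0.01307 mol.
n(Mg(OH)2) = 0.01307 / 2 = 0.006537 mol.
mass = 0.006537 mol x 58.32 g/mol = 0.381 g.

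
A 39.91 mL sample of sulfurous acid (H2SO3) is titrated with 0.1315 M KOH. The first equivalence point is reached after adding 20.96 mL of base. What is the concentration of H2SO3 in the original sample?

n(KOH) = 0.1315 x 0.02096 = 0.002756 mol.
At the first equivalence point, 1 mol OH^- react per mol H2SO3, so n(H2SO3) = 0.002756 / 1 = 0.002756 mol.
[H2SO3] = 0.002756 / 0.03991 L = 0.0691 M.

0.0691 M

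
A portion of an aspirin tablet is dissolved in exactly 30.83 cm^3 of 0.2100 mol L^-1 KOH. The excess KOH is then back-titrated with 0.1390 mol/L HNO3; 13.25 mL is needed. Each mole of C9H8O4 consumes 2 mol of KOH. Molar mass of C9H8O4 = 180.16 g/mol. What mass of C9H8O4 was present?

0.417 g

Total n(KOH) added = 0.2100 x 0.03083 = 0.006474 mol.
n(HNO3) used = 0.1390 x 0.01325 = 0.001842 mol, which equals the excess n(KOH).
So n(KOH) consumed by the sample = 0.006474 - 0.001842 = 0.004633 mol.
n(C9H8O4) = 0.004633 / 2 = 0.002316 mol.
mass = 0.002316 mol x 180.16 g/mol = 0.417 g.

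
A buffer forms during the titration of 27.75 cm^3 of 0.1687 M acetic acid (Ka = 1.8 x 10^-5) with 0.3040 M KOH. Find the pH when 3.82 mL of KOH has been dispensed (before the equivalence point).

4.26

Initial n(CH3COOH) = 0.1687 x 0.02775 = 0.004681 mol.
n(KOH) added = 0.3040 x 0.003820 = 0.001161 mol, converting that many moles of CH3COOH to CH3COO-.
Remaining n(CH3COOH) = 0.003520 mol; n(CH3COO-) = 0.001161 mol.
By Henderson-Hasselbalch, pH = pKa + log([A^-]/[HA]) = 4.74 + log(0.001161/0.003520) = 4.74 + (-0.48) = 4.26.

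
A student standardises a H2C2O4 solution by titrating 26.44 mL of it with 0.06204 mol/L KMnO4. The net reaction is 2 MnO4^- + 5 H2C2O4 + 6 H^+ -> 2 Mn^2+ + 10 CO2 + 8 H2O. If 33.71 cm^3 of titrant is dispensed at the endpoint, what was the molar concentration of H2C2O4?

n(KMnO4) = 0.06204 x 0.03371 = 0.002091 mol.
From the balanced equation, 2 mol KMnO4 reacts with 5 mol H2C2O4, so n(H2C2O4) = 0.002091 x 5/2 = 0.005228 mol.
[H2C2O4] = 0.005228 / 0.02644 L = 0.198 M.

0.198 M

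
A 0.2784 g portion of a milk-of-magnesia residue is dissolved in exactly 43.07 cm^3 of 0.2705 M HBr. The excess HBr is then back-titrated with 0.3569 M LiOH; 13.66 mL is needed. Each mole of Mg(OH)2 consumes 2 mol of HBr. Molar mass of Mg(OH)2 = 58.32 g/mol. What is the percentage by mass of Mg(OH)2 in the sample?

Total n(HBr) added = 0.2705 x 0.04307 = 0.01165 mol.
n(LiOH) used = 0.3569 x 0.01366 = 0.004875 mol, which equals the excess n(HBr).
So n(HBr) consumed by the sample = 0.01165 - 0.004875 = 0.006775 mol.
n(Mg(OH)2) = 0.006775 / 2 = 0.003388 mol.
mass Mg(OH)2 = 0.003388 x 58.32 = 0.1976 g, so %Mg(OH)2 = 0.1976/0.2784 x 100 = 71.0%.

71.0%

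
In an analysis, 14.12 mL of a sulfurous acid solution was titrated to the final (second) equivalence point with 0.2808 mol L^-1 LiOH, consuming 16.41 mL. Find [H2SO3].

n(LiOH) = 0.2808 x 0.01641 = 0.004608 mol.
At the final (second) equivalence point, 2 mol OH^- react per mol H2SO3, so n(H2SO3) = 0.004608 / 2 = 0.002304 mol.
[H2SO3] = 0.002304 / 0.01412 L = 0.163 M.

0.163 M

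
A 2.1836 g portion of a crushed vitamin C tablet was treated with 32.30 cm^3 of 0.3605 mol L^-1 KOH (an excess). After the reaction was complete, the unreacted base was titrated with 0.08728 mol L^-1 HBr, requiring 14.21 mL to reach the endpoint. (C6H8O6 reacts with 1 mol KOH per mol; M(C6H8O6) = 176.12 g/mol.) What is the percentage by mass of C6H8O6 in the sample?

83.9%

Total n(KOH) added = 0.3605 x 0.03230 = 0.01164 mol.
n(HBr) used = 0.08728 x 0.01421 = 0.001240 mol, which equals the excess n(KOH).
So n(KOH) consumed by the sample = 0.01164 - 0.001240 = 0.01040 mol.
n(C6H8O6) = 0.01040 / 1 = 0.01040 mol.
mass C6H8O6 = 0.01040 x 176.12 = 1.832 g, so %C6H8O6 = 1.832/2.1836 x 100 = 83.9%.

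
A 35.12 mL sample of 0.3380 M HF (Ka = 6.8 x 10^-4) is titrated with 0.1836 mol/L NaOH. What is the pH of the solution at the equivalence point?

8.12

n(HF) = 0.3380 x 0.03512 = 0.01187 mol; V(NaOH) at equivalence = 0.01187/0.1836 = 0.06465 L.
At equivalence all the acid is converted to F-; total volume = 0.03512 + 0.06465 = 0.09977 L, so [F-] = 0.01187/0.09977 = 0.1190 M.
Kb = Kw/Ka = 1.0e-14 / 6.8 x 10^-4 = 1.47e-11.
[OH^-] = sqrt(Kb x [F-]) = sqrt(1.47e-11 x 0.1190) = 1.32e-6 M.
pOH = 5.88, so pH = 14.00 - 5.88 = 8.12.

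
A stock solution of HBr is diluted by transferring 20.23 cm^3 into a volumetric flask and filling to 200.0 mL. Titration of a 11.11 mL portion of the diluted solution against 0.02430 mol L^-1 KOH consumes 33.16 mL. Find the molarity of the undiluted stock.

n(KOH) = 0.02430 x 0.03316 = 0.0008058 mol.
n(HBr) in the aliquot = 0.0008058 mol.
[diluted HBr] = 0.0008058 / 0.01111 = 0.07253 M.
Dilution factor = 200.0/20.23 = 9.886, so [stock] = 0.07253 x 9.886 = 0.717 M.

0.717 M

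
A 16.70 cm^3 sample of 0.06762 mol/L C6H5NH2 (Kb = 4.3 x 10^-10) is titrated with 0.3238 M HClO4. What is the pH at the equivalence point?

n(C6H5NH2) = 0.06762 x 0.01670 = 0.001129 mol; V(HClO4) at equivalence = 0.001129/0.3238 = 0.003488 L.
At equivalence the base is fully converted to C6H5NH3+; total volume = 0.02019 L, so [C6H5NH3+] = 0.001129/0.02019 = 0.05594 M.
Ka(C6H5NH3+) = Kw/Kb = 1.0e-14 / 4.3 x 10^-10 = 2.33e-5.
[H^+] = sqrt(Ka x [C6H5NH3+]) = sqrt(2.33e-5 x 0.05594) = 0.00114 M.
pH = -log(0.00114) = 2.94.

2.94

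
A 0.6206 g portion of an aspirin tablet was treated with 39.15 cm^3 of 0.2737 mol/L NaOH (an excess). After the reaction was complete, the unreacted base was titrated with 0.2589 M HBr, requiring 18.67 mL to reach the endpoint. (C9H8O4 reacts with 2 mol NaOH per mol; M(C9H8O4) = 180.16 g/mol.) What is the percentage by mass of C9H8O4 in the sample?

85.4%

Total n(NaOH) added = 0.2737 x 0.03915 = 0.01072 mol.
n(HBr) used = 0.2589 x 0.01867 = 0.004834 mol, which equals the excess n(NaOH).
So n(NaOH) consumed by the sample = 0.01072 - 0.004834 = 0.005882 mol.
n(C9H8O4) = 0.005882 / 2 = 0.002941 mol.
mass C9H8O4 = 0.002941 x 180.16 = 0.5298 g, so %C9H8O4 = 0.5298/0.6206 x 100 = 85.4%.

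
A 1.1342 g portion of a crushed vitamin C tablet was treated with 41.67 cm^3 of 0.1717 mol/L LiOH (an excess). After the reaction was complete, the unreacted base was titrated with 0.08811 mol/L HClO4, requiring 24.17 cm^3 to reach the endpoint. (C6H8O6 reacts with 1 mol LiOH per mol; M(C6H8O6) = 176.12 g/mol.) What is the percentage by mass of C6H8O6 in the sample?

Total n(LiOH) added = 0.1717 x 0.04167 = 0.007155 mol.
n(HClO4) used = 0.08811 x 0.02417 = 0.002130 mol, which equals the excess n(LiOH).
So n(LiOH) consumed by the sample = 0.007155 - 0.002130 = 0.005025 mol.
n(C6H8O6) = 0.005025 / 1 = 0.005025 mol.
mass C6H8O6 = 0.005025 x 176.12 = 0.8850 g, so %C6H8O6 = 0.8850/1.1342 x 100 = 78.0%.

78.0%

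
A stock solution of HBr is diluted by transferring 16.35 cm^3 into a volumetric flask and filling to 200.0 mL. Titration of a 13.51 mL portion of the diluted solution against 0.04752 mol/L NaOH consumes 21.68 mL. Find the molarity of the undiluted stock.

n(NaOH) = 0.04752 x 0.02168 = 0.001030 mol.
n(HBr) in the aliquot = 0.001030 mol.
[diluted HBr] = 0.001030 / 0.01351 = 0.07626 M.
Dilution factor = 200.0/16.35 = 12.23, so [stock] = 0.07626 x 12.23 = 0.933 M.

0.933 M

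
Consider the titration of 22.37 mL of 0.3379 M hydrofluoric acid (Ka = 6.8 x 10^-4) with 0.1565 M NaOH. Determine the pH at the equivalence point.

n(HF) = 0.3379 x 0.02237 = 0.007559 mol; V(NaOH) at equivalence = 0.007559/0.1565 = 0.04830 L.
At equivalence all the acid is converted to F-; total volume = 0.02237 + 0.04830 = 0.07067 L, so [F-] = 0.007559/0.07067 = 0.1070 M.
Kb = Kw/Ka = 1.0e-14 / 6.8 x 10^-4 = 1.47e-11.
[OH^-] = sqrt(Kb x [F-]) = sqrt(1.47e-11 x 0.1070) = 1.25e-6 M.
pOH = 5.90, so pH = 14.00 - 5.90 = 8.10.

8.10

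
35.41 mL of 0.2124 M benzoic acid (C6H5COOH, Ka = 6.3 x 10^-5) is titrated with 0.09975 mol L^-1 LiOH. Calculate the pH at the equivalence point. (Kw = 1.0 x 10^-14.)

n(C6H5COOH) = 0.2124 x 0.03541 = 0.007521 mol; V(LiOH) at equivalence = 0.007521/0.09975 = 0.07540 L.
At equivalence all the acid is converted to C6H5COO-; total volume = 0.03541 + 0.07540 = 0.1108 L, so [C6H5COO-] = 0.007521/0.1108 = 0.06787 M.
Kb = Kw/Ka = 1.0e-14 / 6.3 x 10^-5 = 1.59e-10.
[OH^-] = sqrt(Kb x [C6H5COO-]) = sqrt(1.59e-10 x 0.06787) = 3.28e-6 M.
pOH = 5.48, so pH = 14.00 - 5.48 = 8.52.

8.52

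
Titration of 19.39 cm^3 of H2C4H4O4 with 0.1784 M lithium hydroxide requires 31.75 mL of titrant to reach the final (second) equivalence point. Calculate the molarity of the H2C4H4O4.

0.146 M

n(LiOH) = 0.1784 x 0.03175 = 0.005664 mol.
At the final (second) equivalence point, 2 mol OH^- react per mol H2C4H4O4, so n(H2C4H4O4) = 0.005664 / 2 = 0.002832 mol.
[H2C4H4O4] = 0.002832 / 0.01939 L = 0.146 M.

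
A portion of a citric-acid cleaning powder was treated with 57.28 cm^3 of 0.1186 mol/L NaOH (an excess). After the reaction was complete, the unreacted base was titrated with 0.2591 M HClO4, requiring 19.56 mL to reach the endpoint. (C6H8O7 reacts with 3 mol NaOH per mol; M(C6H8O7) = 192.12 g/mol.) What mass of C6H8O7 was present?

0.110 g

Total n(NaOH) added = 0.1186 x 0.05728 = 0.006793 mol.
n(HClO4) used = 0.2591 x 0.01956 = 0.005068 mol, which equals the excess n(NaOH).
So n(NaOH) consumed by the sample = 0.006793 - 0.005068 = 0.001725 mol.
n(C6H8O7) = 0.001725 / 3 = 0.0005751 mol.
mass = 0.0005751 mol x 192.12 g/mol = 0.110 g.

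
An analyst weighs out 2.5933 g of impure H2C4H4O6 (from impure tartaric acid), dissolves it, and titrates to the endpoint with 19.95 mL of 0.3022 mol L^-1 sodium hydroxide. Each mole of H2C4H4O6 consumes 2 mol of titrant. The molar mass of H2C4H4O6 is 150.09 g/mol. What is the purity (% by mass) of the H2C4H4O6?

n(NaOH) = 0.3022 x 0.01995 = 0.006029 mol.
n(H2C4H4O6) = 0.006029 / 2 = 0.003014 mol.
mass of H2C4H4O6 = 0.003014 x 150.09 = 0.4524 g.
% purity = 0.4524 / 2.5933 x 100 = 17.4%.

17.4%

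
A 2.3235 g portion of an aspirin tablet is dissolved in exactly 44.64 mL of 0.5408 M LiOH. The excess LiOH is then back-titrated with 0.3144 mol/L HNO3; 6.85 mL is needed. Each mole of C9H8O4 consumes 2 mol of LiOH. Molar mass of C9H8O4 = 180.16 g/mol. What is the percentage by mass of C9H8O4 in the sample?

85.2%

Total n(LiOH) added = 0.5408 x 0.04464 = 0.02414 mol.
n(HNO3) used = 0.3144 x 0.006850 = 0.002154 mol, which equals the excess n(LiOH).
So n(LiOH) consumed by the sample = 0.02414 - 0.002154 = 0.02199 mol.
n(C9H8O4) = 0.02199 / 2 = 0.01099 mol.
mass C9H8O4 = 0.01099 x 180.16 = 1.981 g, so %C9H8O4 = 1.981/2.3235 x 100 = 85.2%.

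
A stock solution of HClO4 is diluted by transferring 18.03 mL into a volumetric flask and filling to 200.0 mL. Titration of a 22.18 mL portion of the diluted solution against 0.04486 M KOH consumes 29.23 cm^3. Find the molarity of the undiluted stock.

n(KOH) = 0.04486 x 0.02923 = 0.001311 mol.
n(HClO4) in the aliquot = 0.001311 mol.
[diluted HClO4] = 0.001311 / 0.02218 = 0.05912 M.
Dilution factor = 200.0/18.03 = 11.09, so [stock] = 0.05912 x 11.09 = 0.656 M.

0.656 M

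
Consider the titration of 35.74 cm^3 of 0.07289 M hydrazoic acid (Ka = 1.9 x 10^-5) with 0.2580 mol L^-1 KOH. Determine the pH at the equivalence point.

n(HN3) = 0.07289 x 0.03574 = 0.002605 mol; V(KOH) at equivalence = 0.002605/0.2580 = 0.01010 L.
At equivalence all the acid is converted to N3-; total volume = 0.03574 + 0.01010 = 0.04584 L, so [N3-] = 0.002605/0.04584 = 0.05683 M.
Kb = Kw/Ka = 1.0e-14 / 1.9 x 10^-5 = 5.26e-10.
[OH^-] = sqrt(Kb x [N3-]) = sqrt(5.26e-10 x 0.05683) = 5.47e-6 M.
pOH = 5.26, so pH = 14.00 - 5.26 = 8.74.

8.74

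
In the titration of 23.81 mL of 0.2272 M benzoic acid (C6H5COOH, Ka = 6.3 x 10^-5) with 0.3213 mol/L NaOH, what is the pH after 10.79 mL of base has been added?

Initial n(C6H5COOH) = 0.2272 x 0.02381 = 0.005410 mol.
n(NaOH) added = 0.3213 x 0.01079 = 0.003467 mol, converting that many moles of C6H5COOH to C6H5COO-.
Remaining n(C6H5COOH) = 0.001943 mol; n(C6H5COO-) = 0.003467 mol.
By Henderson-Hasselbalch, pH = pKa + log([A^-]/[HA]) = 4.20 + log(0.003467/0.001943) = 4.20 + (+0.25) = 4.45.

4.45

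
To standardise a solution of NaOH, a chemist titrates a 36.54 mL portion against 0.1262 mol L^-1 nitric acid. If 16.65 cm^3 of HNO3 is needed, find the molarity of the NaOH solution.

0.0575 M

n(HNO3) delivered = 0.1262 x 0.01665 = 0.002101 mol.
For a 1:1 reaction, n(NaOH) = 0.002101 mol.
[NaOH] = 0.002101 mol / 0.03654 L = 0.0575 M.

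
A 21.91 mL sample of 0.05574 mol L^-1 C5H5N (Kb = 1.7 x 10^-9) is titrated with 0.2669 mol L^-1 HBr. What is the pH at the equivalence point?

n(C5H5N) = 0.05574 x 0.02191 = 0.001221 mol; V(HBr) at equivalence = 0.001221/0.2669 = 0.004576 L.
At equivalence the base is fully converted to C5H5NH+; total volume = 0.02649 L, so [C5H5NH+] = 0.001221/0.02649 = 0.04611 M.
Ka(C5H5NH+) = Kw/Kb = 1.0e-14 / 1.7 x 10^-9 = 5.88e-6.
[H^+] = sqrt(Ka x [C5H5NH+]) = sqrt(5.88e-6 x 0.04611) = 0.000521 M.
pH = -log(0.000521) = 3.28.

3.28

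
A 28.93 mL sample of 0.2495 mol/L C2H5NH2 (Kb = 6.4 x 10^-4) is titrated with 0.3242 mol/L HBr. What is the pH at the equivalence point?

5.83

n(C2H5NH2) = 0.2495 x 0.02893 = 0.007218 mol; V(HBr) at equivalence = 0.007218/0.3242 = 0.02226 L.
At equivalence the base is fully converted to C2H5NH3+; total volume = 0.05119 L, so [C2H5NH3+] = 0.007218/0.05119 = 0.1410 M.
Ka(C2H5NH3+) = Kw/Kb = 1.0e-14 / 6.4 x 10^-4 = 1.56e-11.
[H^+] = sqrt(Ka x [C2H5NH3+]) = sqrt(1.56e-11 x 0.1410) = 1.48e-6 M.
pH = -log(1.48e-6) = 5.83.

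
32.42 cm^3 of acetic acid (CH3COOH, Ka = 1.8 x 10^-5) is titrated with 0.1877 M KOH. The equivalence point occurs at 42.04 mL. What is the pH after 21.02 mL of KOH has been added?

21.02 mL is exactly half the equivalence volume (42.04/2), i.e. the half-equivalence point.
There, n(HA) = n(A^-), so pH = pKa = -log(1.8 x 10^-5) = 4.74.

4.74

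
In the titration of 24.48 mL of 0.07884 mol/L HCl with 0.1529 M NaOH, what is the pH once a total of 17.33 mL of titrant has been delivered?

12.24

n(acid) = 0.07884 x 0.02448 = 0.001930 mol; n(NaOH) added = 0.1529 x 0.01733 = 0.002650 mol.
Base is in excess by 0.002650 - 0.001930 = 0.0007198 mol in a total volume of 0.04181 L.
[OH^-] = 0.0007198/0.04181 = 0.01721 M, so pOH = 1.76 and pH = 14.00 - 1.76 = 12.24.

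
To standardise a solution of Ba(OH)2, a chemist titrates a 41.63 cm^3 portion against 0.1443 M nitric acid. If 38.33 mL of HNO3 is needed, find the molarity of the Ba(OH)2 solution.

0.0664 M

n(HNO3) delivered = 0.1443 x 0.03833 = 0.005531 mol.
The reaction is 1 Ba(OH)2 + 2 HNO3, so n(Ba(OH)2) = 0.005531 x 1/2 = 0.002766 mol.
[Ba(OH)2] = 0.002766 mol / 0.04163 L = 0.0664 M.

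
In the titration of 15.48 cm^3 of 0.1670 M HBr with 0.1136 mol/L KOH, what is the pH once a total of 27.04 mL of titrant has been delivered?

12.06

n(acid) = 0.1670 x 0.01548 = 0.002585 mol; n(KOH) added = 0.1136 x 0.02704 = 0.003072 mol.
Base is in excess by 0.003072 - 0.002585 = 0.0004866 mol in a total volume of 0.04252 L.
[OH^-] = 0.0004866/0.04252 = 0.01144 M, so pOH = 1.94 and pH = 14.00 - 1.94 = 12.06.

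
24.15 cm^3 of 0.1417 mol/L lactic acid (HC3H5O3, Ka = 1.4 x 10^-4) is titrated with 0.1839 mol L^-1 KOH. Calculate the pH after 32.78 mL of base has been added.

n(acid) = 0.1417 x 0.02415 = 0.003422 mol; n(KOH) added = 0.1839 x 0.03278 = 0.006028 mol.
Base is in excess by 0.006028 - 0.003422 = 0.002606 mol in a total volume of 0.05693 L.
[OH^-] = 0.002606/0.05693 = 0.04578 M, so pOH = 1.34 and pH = 14.00 - 1.34 = 12.66.

12.66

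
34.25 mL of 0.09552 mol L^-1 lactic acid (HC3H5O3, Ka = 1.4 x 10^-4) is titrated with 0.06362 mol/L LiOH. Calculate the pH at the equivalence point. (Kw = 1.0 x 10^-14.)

8.22

n(HC3H5O3) = 0.09552 x 0.03425 = 0.003272 mol; V(LiOH) at equivalence = 0.003272/0.06362 = 0.05142 L.
At equivalence all the acid is converted to C3H5O3-; total volume = 0.03425 + 0.05142 = 0.08567 L, so [C3H5O3-] = 0.003272/0.08567 = 0.03819 M.
Kb = Kw/Ka = 1.0e-14 / 1.4 x 10^-4 = 7.14e-11.
[OH^-] = sqrt(Kb x [C3H5O3-]) = sqrt(7.14e-11 x 0.03819) = 1.65e-6 M.
pOH = 5.78, so pH = 14.00 - 5.78 = 8.22.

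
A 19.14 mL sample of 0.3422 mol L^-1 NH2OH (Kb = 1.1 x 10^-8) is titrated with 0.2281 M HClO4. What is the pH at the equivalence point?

3.45

n(NH2OH) = 0.3422 x 0.01914 = 0.006550 mol; V(HClO4) at equivalence = 0.006550/0.2281 = 0.02871 L.
At equivalence the base is fully converted to NH3OH+; total volume = 0.04785 L, so [NH3OH+] = 0.006550/0.04785 = 0.1369 M.
Ka(NH3OH+) = Kw/Kb = 1.0e-14 / 1.1 x 10^-8 = 9.09e-7.
[H^+] = sqrt(Ka x [NH3OH+]) = sqrt(9.09e-7 x 0.1369) = 0.000353 M.
pH = -log(0.000353) = 3.45.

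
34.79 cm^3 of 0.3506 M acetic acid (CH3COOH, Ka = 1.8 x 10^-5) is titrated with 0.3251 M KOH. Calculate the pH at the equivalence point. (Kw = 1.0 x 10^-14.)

8.99

n(CH3COOH) = 0.3506 x 0.03479 = 0.01220 mol; V(KOH) at equivalence = 0.01220/0.3251 = 0.03752 L.
At equivalence all the acid is converted to CH3COO-; total volume = 0.03479 + 0.03752 = 0.07231 L, so [CH3COO-] = 0.01220/0.07231 = 0.1687 M.
Kb = Kw/Ka = 1.0e-14 / 1.8 x 10^-5 = 5.56e-10.
[OH^-] = sqrt(Kb x [CH3COO-]) = sqrt(5.56e-10 x 0.1687) = 9.68e-6 M.
pOH = 5.01, so pH = 14.00 - 5.01 = 8.99.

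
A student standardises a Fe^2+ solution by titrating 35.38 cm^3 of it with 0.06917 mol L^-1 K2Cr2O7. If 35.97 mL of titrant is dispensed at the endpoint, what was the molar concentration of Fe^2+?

0.422 M

n(K2Cr2O7) = 0.06917 x 0.03597 = 0.002488 mol.
From the balanced equation, 1 mol K2Cr2O7 reacts with 6 mol Fe^2+, so n(Fe^2+) = 0.002488 x 6/1 = 0.01493 mol.
[Fe^2+] = 0.01493 / 0.03538 L = 0.422 M.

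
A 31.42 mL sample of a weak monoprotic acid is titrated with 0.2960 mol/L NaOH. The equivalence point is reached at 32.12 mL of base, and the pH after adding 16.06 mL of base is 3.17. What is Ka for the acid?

6.8 x 10^-4

16.06 mL is half of the equivalence volume, so this is the half-equivalence point where [HA] = [A^-].
At half-equivalence pH = pKa, so pKa = 3.17.
Ka = 10^(-3.17) = 6.8 x 10^-4.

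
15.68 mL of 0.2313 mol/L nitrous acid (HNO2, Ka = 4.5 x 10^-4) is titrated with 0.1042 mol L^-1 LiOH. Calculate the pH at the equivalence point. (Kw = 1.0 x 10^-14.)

8.10

n(HNO2) = 0.2313 x 0.01568 = 0.003627 mol; V(LiOH) at equivalence = 0.003627/0.1042 = 0.03481 L.
At equivalence all the acid is converted to NO2-; total volume = 0.01568 + 0.03481 = 0.05049 L, so [NO2-] = 0.003627/0.05049 = 0.07184 M.
Kb = Kw/Ka = 1.0e-14 / 4.5 x 10^-4 = 2.22e-11.
[OH^-] = sqrt(Kb x [NO2-]) = sqrt(2.22e-11 x 0.07184) = 1.26e-6 M.
pOH = 5.90, so pH = 14.00 - 5.90 = 8.10.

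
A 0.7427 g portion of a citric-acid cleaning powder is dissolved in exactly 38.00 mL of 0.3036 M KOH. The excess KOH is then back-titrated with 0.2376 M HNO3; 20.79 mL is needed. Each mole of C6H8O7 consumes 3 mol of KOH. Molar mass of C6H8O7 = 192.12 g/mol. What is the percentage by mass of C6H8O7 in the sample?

Total n(KOH) added = 0.3036 x 0.03800 = 0.01154 mol.
n(HNO3) used = 0.2376 x 0.02079 = 0.004940 mol, which equals the excess n(KOH).
So n(KOH) consumed by the sample = 0.01154 - 0.004940 = 0.006597 mol.
n(C6H8O7) = 0.006597 / 3 = 0.002199 mol.
mass C6H8O7 = 0.002199 x 192.12 = 0.4225 g, so %C6H8O7 = 0.4225/0.7427 x 100 = 56.9%.

56.9%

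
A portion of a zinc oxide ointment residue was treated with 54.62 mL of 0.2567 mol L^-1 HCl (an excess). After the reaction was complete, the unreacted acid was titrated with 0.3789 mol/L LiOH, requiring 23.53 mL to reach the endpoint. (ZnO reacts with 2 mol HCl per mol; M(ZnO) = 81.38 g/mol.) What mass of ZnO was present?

Total n(HCl) added = 0.2567 x 0.05462 = 0.01402 mol.
n(LiOH) used = 0.3789 x 0.02353 = 0.008916 mol, which equals the excess n(HCl).
So n(HCl) consumed by the sample = 0.01402 - 0.008916 = 0.005105 mol.
n(ZnO) = 0.005105 / 2 = 0.002553 mol.
mass = 0.002553 mol x 81.38 g/mol = 0.208 g.

0.208 g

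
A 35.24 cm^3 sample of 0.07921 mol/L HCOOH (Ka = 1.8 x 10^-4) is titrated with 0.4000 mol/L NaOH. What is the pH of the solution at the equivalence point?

n(HCOOH) = 0.07921 x 0.03524 = 0.002791 mol; V(NaOH) at equivalence = 0.002791/0.4000 = 0.006978 L.
At equivalence all the acid is converted to HCOO-; total volume = 0.03524 + 0.006978 = 0.04222 L, so [HCOO-] = 0.002791/0.04222 = 0.06612 M.
Kb = Kw/Ka = 1.0e-14 / 1.8 x 10^-4 = 5.56e-11.
[OH^-] = sqrt(Kb x [HCOO-]) = sqrt(5.56e-11 x 0.06612) = 1.92e-6 M.
pOH = 5.72, so pH = 14.00 - 5.72 = 8.28.

8.28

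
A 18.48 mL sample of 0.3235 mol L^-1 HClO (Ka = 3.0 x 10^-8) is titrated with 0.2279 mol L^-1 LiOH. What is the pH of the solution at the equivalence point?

n(HClO) = 0.3235 x 0.01848 = 0.005978 mol; V(LiOH) at equivalence = 0.005978/0.2279 = 0.02623 L.
At equivalence all the acid is converted to ClO-; total volume = 0.01848 + 0.02623 = 0.04471 L, so [ClO-] = 0.005978/0.04471 = 0.1337 M.
Kb = Kw/Ka = 1.0e-14 / 3.0 x 10^-8 = 3.33e-7.
[OH^-] = sqrt(Kb x [ClO-]) = sqrt(3.33e-7 x 0.1337) = 0.000211 M.
pOH = 3.68, so pH = 14.00 - 3.68 = 10.32.

10.32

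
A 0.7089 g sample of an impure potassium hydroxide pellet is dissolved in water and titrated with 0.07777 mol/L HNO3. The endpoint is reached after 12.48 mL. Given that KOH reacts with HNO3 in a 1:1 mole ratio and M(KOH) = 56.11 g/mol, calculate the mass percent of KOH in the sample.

7.68%

n(HNO3) = 0.07777 x 0.01248 = 0.0009706 mol.
n(KOH) = 0.0009706 / 1 = 0.0009706 mol.
mass of KOH = 0.0009706 x 56.11 = 0.05446 g.
% purity = 0.05446 / 0.7089 x 100 = 7.68%.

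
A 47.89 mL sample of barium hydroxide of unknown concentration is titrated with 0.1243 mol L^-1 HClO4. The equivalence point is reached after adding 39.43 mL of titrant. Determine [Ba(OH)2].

n(HClO4) delivered = 0.1243 x 0.03943 = 0.004901 mol.
The reaction is 1 Ba(OH)2 + 2 HClO4, so n(Ba(OH)2) = 0.004901 x 1/2 = 0.002451 mol.
[Ba(OH)2] = 0.002451 mol / 0.04789 L = 0.0512 M.

0.0512 M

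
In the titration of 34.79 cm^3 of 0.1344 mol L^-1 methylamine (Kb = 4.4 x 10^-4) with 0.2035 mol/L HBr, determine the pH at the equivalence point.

n(CH3NH2) = 0.1344 x 0.03479 = 0.004676 mol; V(HBr) at equivalence = 0.004676/0.2035 = 0.02298 L.
At equivalence the base is fully converted to CH3NH3+; total volume = 0.05777 L, so [CH3NH3+] = 0.004676/0.05777 = 0.08094 M.
Ka(CH3NH3+) = Kw/Kb = 1.0e-14 / 4.4 x 10^-4 = 2.27e-11.
[H^+] = sqrt(Ka x [CH3NH3+]) = sqrt(2.27e-11 x 0.08094) = 1.36e-6 M.
pH = -log(1.36e-6) = 5.87.

5.87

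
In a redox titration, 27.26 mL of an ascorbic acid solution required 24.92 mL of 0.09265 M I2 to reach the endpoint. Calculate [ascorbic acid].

n(I2) = 0.09265 x 0.02492 = 0.002309 mol.
From the balanced equation, 1 mol I2 reacts with 1 mol ascorbic acid, so n(ascorbic acid) = 0.002309 x 1/1 = 0.002309 mol.
[ascorbic acid] = 0.002309 / 0.02726 L = 0.0847 M.

0.0847 M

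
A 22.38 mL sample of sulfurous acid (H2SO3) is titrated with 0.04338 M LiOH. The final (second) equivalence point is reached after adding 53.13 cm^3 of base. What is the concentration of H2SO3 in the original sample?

0.0515 M

n(LiOH) = 0.04338 x 0.05313 = 0.002305 mol.
At the final (second) equivalence point, 2 mol OH^- react per mol H2SO3, so n(H2SO3) = 0.002305 / 2 = 0.001152 mol.
[H2SO3] = 0.001152 / 0.02238 L = 0.0515 M.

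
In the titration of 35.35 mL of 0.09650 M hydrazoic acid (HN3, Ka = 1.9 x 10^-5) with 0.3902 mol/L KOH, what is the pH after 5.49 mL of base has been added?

Initial n(HN3) = 0.09650 x 0.03535 = 0.003411 mol.
n(KOH) added = 0.3902 x 0.005490 = 0.002142 mol, converting that many moles of HN3 to N3-.
Remaining n(HN3) = 0.001269 mol; n(N3-) = 0.002142 mol.
By Henderson-Hasselbalch, pH = pKa + log([A^-]/[HA]) = 4.72 + log(0.002142/0.001269) = 4.72 + (+0.23) = 4.95.

4.95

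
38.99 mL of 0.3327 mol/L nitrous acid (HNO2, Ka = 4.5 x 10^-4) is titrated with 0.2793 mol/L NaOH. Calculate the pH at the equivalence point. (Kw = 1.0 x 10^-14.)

n(HNO2) = 0.3327 x 0.03899 = 0.01297 mol; V(NaOH) at equivalence = 0.01297/0.2793 = 0.04644 L.
At equivalence all the acid is converted to NO2-; total volume = 0.03899 + 0.04644 = 0.08543 L, so [NO2-] = 0.01297/0.08543 = 0.1518 M.
Kb = Kw/Ka = 1.0e-14 / 4.5 x 10^-4 = 2.22e-11.
[OH^-] = sqrt(Kb x [NO2-]) = sqrt(2.22e-11 x 0.1518) = 1.84e-6 M.
pOH = 5.74, so pH = 14.00 - 5.74 = 8.26.

8.26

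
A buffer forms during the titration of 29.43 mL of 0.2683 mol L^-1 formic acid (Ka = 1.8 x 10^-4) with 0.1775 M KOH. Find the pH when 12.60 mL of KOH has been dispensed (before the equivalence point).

Initial n(HCOOH) = 0.2683 x 0.02943 = 0.007896 mol.
n(KOH) added = 0.1775 x 0.01260 = 0.002236 mol, converting that many moles of HCOOH to HCOO-.
Remaining n(HCOOH) = 0.005660 mol; n(HCOO-) = 0.002236 mol.
By Henderson-Hasselbalch, pH = pKa + log([A^-]/[HA]) = 3.74 + log(0.002236/0.005660) = 3.74 + (-0.40) = 3.34.

3.34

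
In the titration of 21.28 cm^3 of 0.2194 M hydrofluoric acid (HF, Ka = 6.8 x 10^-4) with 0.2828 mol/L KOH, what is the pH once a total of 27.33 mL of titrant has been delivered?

n(acid) = 0.2194 x 0.02128 = 0.004669 mol; n(KOH) added = 0.2828 x 0.02733 = 0.007729 mol.
Base is in excess by 0.007729 - 0.004669 = 0.003060 mol in a total volume of 0.04861 L.
[OH^-] = 0.003060/0.04861 = 0.06295 M, so pOH = 1.20 and pH = 14.00 - 1.20 = 12.80.

12.80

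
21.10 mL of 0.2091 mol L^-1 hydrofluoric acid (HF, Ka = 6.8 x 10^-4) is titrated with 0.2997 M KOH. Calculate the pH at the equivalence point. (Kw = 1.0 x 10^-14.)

n(HF) = 0.2091 x 0.02110 = 0.004412 mol; V(KOH) at equivalence = 0.004412/0.2997 = 0.01472 L.
At equivalence all the acid is converted to F-; total volume = 0.02110 + 0.01472 = 0.03582 L, so [F-] = 0.004412/0.03582 = 0.1232 M.
Kb = Kw/Ka = 1.0e-14 / 6.8 x 10^-4 = 1.47e-11.
[OH^-] = sqrt(Kb x [F-]) = sqrt(1.47e-11 x 0.1232) = 1.35e-6 M.
pOH = 5.87, so pH = 14.00 - 5.87 = 8.13.

8.13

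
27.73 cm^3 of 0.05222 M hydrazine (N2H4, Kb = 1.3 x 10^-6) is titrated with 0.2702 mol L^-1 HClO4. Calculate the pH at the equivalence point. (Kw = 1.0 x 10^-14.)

n(N2H4) = 0.05222 x 0.02773 = 0.001448 mol; V(HClO4) at equivalence = 0.001448/0.2702 = 0.005359 L.
At equivalence the base is fully converted to N2H5+; total volume = 0.03309 L, so [N2H5+] = 0.001448/0.03309 = 0.04376 M.
Ka(N2H5+) = Kw/Kb = 1.0e-14 / 1.3 x 10^-6 = 7.69e-9.
[H^+] = sqrt(Ka x [N2H5+]) = sqrt(7.69e-9 x 0.04376) = 1.83e-5 M.
pH = -log(1.83e-5) = 4.74.

4.74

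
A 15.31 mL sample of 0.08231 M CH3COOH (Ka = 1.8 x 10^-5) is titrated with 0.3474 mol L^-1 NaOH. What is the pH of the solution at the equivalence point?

n(CH3COOH) = 0.08231 x 0.01531 = 0.001260 mol; V(NaOH) at equivalence = 0.001260/0.3474 = 0.003627 L.
At equivalence all the acid is converted to CH3COO-; total volume = 0.01531 + 0.003627 = 0.01894 L, so [CH3COO-] = 0.001260/0.01894 = 0.06654 M.
Kb = Kw/Ka = 1.0e-14 / 1.8 x 10^-5 = 5.56e-10.
[OH^-] = sqrt(Kb x [CH3COO-]) = sqrt(5.56e-10 x 0.06654) = 6.08e-6 M.
pOH = 5.22, so pH = 14.00 - 5.22 = 8.78.

8.78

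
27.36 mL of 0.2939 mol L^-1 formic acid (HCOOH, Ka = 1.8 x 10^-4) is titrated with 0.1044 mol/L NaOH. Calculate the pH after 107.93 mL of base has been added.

12.38

n(acid) = 0.2939 x 0.02736 = 0.008041 mol; n(NaOH) added = 0.1044 x 0.1079 = 0.01127 mol.
Base is in excess by 0.01127 - 0.008041 = 0.003227 mol in a total volume of 0.1353 L.
[OH^-] = 0.003227/0.1353 = 0.02385 M, so pOH = 1.62 and pH = 14.00 - 1.62 = 12.38.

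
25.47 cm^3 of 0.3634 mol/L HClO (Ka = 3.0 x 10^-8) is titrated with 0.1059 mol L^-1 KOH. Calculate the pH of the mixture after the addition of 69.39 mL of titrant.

Initial n(HClO) = 0.3634 x 0.02547 = 0.009256 mol.
n(KOH) added = 0.1059 x 0.06939 = 0.007348 mol, converting that many moles of HClO to ClO-.
Remaining n(HClO) = 0.001907 mol; n(ClO-) = 0.007348 mol.
By Henderson-Hasselbalch, pH = pKa + log([A^-]/[HA]) = 7.52 + log(0.007348/0.001907) = 7.52 + (+0.59) = 8.11.

8.11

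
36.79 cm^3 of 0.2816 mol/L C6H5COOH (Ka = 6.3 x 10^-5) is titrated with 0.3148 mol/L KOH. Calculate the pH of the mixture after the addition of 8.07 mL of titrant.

3.71

Initial n(C6H5COOH) = 0.2816 x 0.03679 = 0.01036 mol.
n(KOH) added = 0.3148 x 0.008070 = 0.002540 mol, converting that many moles of C6H5COOH to C6H5COO-.
Remaining n(C6H5COOH) = 0.007820 mol; n(C6H5COO-) = 0.002540 mol.
By Henderson-Hasselbalch, pH = pKa + log([A^-]/[HA]) = 4.20 + log(0.002540/0.007820) = 4.20 + (-0.49) = 3.71.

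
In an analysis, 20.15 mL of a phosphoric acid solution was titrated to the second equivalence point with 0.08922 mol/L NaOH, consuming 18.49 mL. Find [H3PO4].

0.0409 M

n(NaOH) = 0.08922 x 0.01849 = 0.001650 mol.
At the second equivalence point, 2 mol OH^- react per mol H3PO4, so n(H3PO4) = 0.001650 / 2 = 0.0008248 mol.
[H3PO4] = 0.0008248 / 0.02015 L = 0.0409 M.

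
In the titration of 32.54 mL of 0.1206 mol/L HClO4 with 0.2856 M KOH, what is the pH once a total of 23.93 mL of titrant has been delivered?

12.71

n(acid) = 0.1206 x 0.03254 = 0.003924 mol; n(KOH) added = 0.2856 x 0.02393 = 0.006834 mol.
Base is in excess by 0.006834 - 0.003924 = 0.002910 mol in a total volume of 0.05647 L.
[OH^-] = 0.002910/0.05647 = 0.05153 M, so pOH = 1.29 and pH = 14.00 - 1.29 = 12.71.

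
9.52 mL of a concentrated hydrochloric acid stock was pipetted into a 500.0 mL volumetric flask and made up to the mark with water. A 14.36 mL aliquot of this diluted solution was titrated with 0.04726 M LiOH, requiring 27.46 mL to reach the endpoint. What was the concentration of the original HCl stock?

n(LiOH) = 0.04726 x 0.02746 = 0.001298 mol.
n(HCl) in the aliquot = 0.001298 mol.
[diluted HCl] = 0.001298 / 0.01436 = 0.09037 M.
Dilution factor = 500.0/9.520 = 52.52, so [stock] = 0.09037 x 52.52 = 4.75 M.

4.75 M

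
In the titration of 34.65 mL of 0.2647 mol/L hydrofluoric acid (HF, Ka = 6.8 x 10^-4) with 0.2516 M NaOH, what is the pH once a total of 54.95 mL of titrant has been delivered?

n(acid) = 0.2647 x 0.03465 = 0.009172 mol; n(NaOH) added = 0.2516 x 0.05495 = 0.01383 mol.
Base is in excess by 0.01383 - 0.009172 = 0.004654 mol in a total volume of 0.08960 L.
[OH^-] = 0.004654/0.08960 = 0.05194 M, so pOH = 1.28 and pH = 14.00 - 1.28 = 12.72.

12.72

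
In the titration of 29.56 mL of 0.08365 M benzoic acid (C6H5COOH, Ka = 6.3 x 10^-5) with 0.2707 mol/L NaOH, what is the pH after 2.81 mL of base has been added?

3.85

Initial n(C6H5COOH) = 0.08365 x 0.02956 = 0.002473 mol.
n(NaOH) added = 0.2707 x 0.002810 = 0.0007607 mol, converting that many moles of C6H5COOH to C6H5COO-.
Remaining n(C6H5COOH) = 0.001712 mol; n(C6H5COO-) = 0.0007607 mol.
By Henderson-Hasselbalch, pH = pKa + log([A^-]/[HA]) = 4.20 + log(0.0007607/0.001712) = 4.20 + (-0.35) = 3.85.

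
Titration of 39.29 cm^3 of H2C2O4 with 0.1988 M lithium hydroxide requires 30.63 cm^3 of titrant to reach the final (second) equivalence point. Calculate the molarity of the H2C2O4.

n(LiOH) = 0.1988 x 0.03063 = 0.006089 mol.
At the final (second) equivalence point, 2 mol OH^- react per mol H2C2O4, so n(H2C2O4) = 0.006089 / 2 = 0.003045 mol.
[H2C2O4] = 0.003045 / 0.03929 L = 0.0775 M.

0.0775 M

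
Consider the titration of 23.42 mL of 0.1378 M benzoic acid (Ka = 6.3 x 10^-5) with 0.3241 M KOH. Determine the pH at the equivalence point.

n(C6H5COOH) = 0.1378 x 0.02342 = 0.003227 mol; V(KOH) at equivalence = 0.003227/0.3241 = 0.009958 L.
At equivalence all the acid is converted to C6H5COO-; total volume = 0.02342 + 0.009958 = 0.03338 L, so [C6H5COO-] = 0.003227/0.03338 = 0.09669 M.
Kb = Kw/Ka = 1.0e-14 / 6.3 x 10^-5 = 1.59e-10.
[OH^-] = sqrt(Kb x [C6H5COO-]) = sqrt(1.59e-10 x 0.09669) = 3.92e-6 M.
pOH = 5.41, so pH = 14.00 - 5.41 = 8.59.

8.59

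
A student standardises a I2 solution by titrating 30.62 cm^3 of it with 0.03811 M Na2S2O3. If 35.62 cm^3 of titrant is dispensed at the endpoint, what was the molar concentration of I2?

n(Na2S2O3) = 0.03811 x 0.03562 = 0.001357 mol.
From the balanced equation, 2 mol Na2S2O3 reacts with 1 mol I2, so n(I2) = 0.001357 x 1/2 = 0.0006787 mol.
[I2] = 0.0006787 / 0.03062 L = 0.0222 M.

0.0222 M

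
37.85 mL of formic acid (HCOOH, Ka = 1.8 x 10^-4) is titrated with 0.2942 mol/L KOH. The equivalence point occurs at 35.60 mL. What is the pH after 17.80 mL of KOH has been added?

17.80 mL is exactly half the equivalence volume (35.60/2), i.e. the half-equivalence point.
There, n(HA) = n(A^-), so pH = pKa = -log(1.8 x 10^-4) = 3.74.

3.74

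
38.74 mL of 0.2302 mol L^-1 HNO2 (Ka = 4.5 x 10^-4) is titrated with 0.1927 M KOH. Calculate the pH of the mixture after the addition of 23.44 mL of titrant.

3.36

Initial n(HNO2) = 0.2302 x 0.03874 = 0.008918 mol.
n(KOH) added = 0.1927 x 0.02344 = 0.004517 mol, converting that many moles of HNO2 to NO2-.
Remaining n(HNO2) = 0.004401 mol; n(NO2-) = 0.004517 mol.
By Henderson-Hasselbalch, pH = pKa + log([A^-]/[HA]) = 3.35 + log(0.004517/0.004401) = 3.35 + (+0.01) = 3.36.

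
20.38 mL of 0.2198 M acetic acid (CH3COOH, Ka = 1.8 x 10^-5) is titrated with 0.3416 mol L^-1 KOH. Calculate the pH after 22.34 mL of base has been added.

n(acid) = 0.2198 x 0.02038 = 0.004480 mol; n(KOH) added = 0.3416 x 0.02234 = 0.007631 mol.
Base is in excess by 0.007631 - 0.004480 = 0.003152 mol in a total volume of 0.04272 L.
[OH^-] = 0.003152/0.04272 = 0.07378 M, so pOH = 1.13 and pH = 14.00 - 1.13 = 12.87.

12.87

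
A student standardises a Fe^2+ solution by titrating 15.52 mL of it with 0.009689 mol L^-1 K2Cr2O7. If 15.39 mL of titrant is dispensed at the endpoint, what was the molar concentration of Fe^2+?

n(K2Cr2O7) = 0.009689 x 0.01539 = 0.0001491 mol.
From the balanced equation, 1 mol K2Cr2O7 reacts with 6 mol Fe^2+, so n(Fe^2+) = 0.0001491 x 6/1 = 0.0008947 mol.
[Fe^2+] = 0.0008947 / 0.01552 L = 0.0576 M.

0.0576 M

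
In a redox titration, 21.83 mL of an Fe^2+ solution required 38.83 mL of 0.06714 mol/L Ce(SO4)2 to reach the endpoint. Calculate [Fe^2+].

n(Ce(SO4)2) = 0.06714 x 0.03883 = 0.002607 mol.
From the balanced equation, 1 mol Ce(SO4)2 reacts with 1 mol Fe^2+, so n(Fe^2+) = 0.002607 x 1/1 = 0.002607 mol.
[Fe^2+] = 0.002607 / 0.02183 L = 0.119 M.

0.119 M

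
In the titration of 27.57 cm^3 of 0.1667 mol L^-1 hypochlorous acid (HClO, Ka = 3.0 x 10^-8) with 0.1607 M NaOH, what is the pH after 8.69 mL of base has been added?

7.16

Initial n(HClO) = 0.1667 x 0.02757 = 0.004596 mol.
n(NaOH) added = 0.1607 x 0.008690 = 0.001396 mol, converting that many moles of HClO to ClO-.
Remaining n(HClO) = 0.003199 mol; n(ClO-) = 0.001396 mol.
By Henderson-Hasselbalch, pH = pKa + log([A^-]/[HA]) = 7.52 + log(0.001396/0.003199) = 7.52 + (-0.36) = 7.16.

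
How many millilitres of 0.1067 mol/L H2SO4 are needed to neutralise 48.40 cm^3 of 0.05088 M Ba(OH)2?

23.1 mL

n(Ba(OH)2) = 0.05088 mol/L x 0.04840 L = 0.002463 mol.
At equivalence n(H2SO4) = n(Ba(OH)2) = 0.002463 mol.
V(H2SO4) = 0.002463 / 0.1067 = 0.02308 L = 23.1 mL.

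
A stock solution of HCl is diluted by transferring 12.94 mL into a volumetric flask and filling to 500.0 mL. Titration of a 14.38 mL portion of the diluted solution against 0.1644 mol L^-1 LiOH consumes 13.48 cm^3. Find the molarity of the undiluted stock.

5.95 M

n(LiOH) = 0.1644 x 0.01348 = 0.002216 mol.
n(HCl) in the aliquot = 0.002216 mol.
[diluted HCl] = 0.002216 / 0.01438 = 0.1541 M.
Dilution factor = 500.0/12.94 = 38.64, so [stock] = 0.1541 x 38.64 = 5.95 M.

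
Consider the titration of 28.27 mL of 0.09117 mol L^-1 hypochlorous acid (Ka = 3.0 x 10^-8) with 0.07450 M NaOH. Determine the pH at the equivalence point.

10.07

n(HClO) = 0.09117 x 0.02827 = 0.002577 mol; V(NaOH) at equivalence = 0.002577/0.07450 = 0.03460 L.
At equivalence all the acid is converted to ClO-; total volume = 0.02827 + 0.03460 = 0.06287 L, so [ClO-] = 0.002577/0.06287 = 0.04100 M.
Kb = Kw/Ka = 1.0e-14 / 3.0 x 10^-8 = 3.33e-7.
[OH^-] = sqrt(Kb x [ClO-]) = sqrt(3.33e-7 x 0.04100) = 0.000117 M.
pOH = 3.93, so pH = 14.00 - 3.93 = 10.07.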